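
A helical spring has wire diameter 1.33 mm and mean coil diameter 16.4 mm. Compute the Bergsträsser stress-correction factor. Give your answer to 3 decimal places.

C = D/d = 16.4/1.33 = 12.3308
K_B = (4C+2)/(4C−3) = 51.323/46.323 = 1.1079

1.108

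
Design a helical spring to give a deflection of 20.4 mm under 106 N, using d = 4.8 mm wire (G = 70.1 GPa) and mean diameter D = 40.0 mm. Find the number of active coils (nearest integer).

14

Required rate k = F/δ = 106/20.4 = 5.1961 N/mm
N_a = Gd⁴/(8D³k) = (70.1×10³ × 4.8⁴)/(8 × 40.0³ × 5.1961)
    = 3.7212e+07 / 2.66039e+06 = 13.99 → 14 coils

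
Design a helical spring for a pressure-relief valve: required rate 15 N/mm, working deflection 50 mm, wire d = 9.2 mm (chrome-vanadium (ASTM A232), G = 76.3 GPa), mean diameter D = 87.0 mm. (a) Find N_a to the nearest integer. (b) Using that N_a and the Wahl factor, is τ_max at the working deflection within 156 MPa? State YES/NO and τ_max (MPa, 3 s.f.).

N_a = Gd⁴/(8D³k) = (76.3×10³)(9.2⁴)/(8·87.0³·15) = 6.917 → N_a = 7
Actual rate k = Gd⁴/(8D³·7) = 14.823 N/mm
Working load F = kδ = 14.823·50 = 741.14 N
C = 87.0/9.2 = 9.4565; K_W = (4C−1)/(4C−4)+0.615/C = 1.1537
τ_max = K_W·8FD/(πd³) = 1.1537·210.86 = 243.28 MPa
τ_max > 156 MPa → exceeds allowable

(a) 7 coils; (b) NO, τ_max = 243 MPa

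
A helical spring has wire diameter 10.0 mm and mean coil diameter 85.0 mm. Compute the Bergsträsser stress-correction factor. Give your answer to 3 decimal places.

C = D/d = 85.0/10.0 = 8.5000
K_B = (4C+2)/(4C−3) = 36.000/31.000 = 1.1613

1.161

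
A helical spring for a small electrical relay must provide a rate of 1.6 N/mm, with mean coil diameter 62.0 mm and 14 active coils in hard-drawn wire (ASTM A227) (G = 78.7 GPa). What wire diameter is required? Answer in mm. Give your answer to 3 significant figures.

d = (8D³N_a·k / G)^(1/4) = (8·62.0³·14·1.6 / (78.7×10³))^0.25
  = (542.67)^0.25 = 4.8265 mm

4.83 mm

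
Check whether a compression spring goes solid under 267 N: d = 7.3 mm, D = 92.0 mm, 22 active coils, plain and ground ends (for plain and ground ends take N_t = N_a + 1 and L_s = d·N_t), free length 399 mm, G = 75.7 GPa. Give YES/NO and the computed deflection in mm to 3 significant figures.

k = Gd⁴/(8D³N_a) = (75.7×10³)(7.3⁴)/(8·92.0³·22) = 1.5686 N/mm
N_t = 23; L_s = 7.3·23 = 167.9 mm; δ_solid = L₀ − L_s = 399 − 167.9 = 231.1 mm
δ = F/k = 267/1.5686 = 170.22 mm
δ < δ_solid → spring does not go solid

NO, δ = 170 mm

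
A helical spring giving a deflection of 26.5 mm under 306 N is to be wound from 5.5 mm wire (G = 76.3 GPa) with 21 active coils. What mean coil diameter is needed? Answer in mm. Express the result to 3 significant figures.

33.0 mm

Required rate k = F/δ = 306/26.5 = 11.547 N/mm
D = (Gd⁴/(8N_a·k))^(1/3) = (76.3×10³·5.5⁴/(8·21·11.547))^(1/3)
  = (35990.7)^(1/3) = 33.0164 mm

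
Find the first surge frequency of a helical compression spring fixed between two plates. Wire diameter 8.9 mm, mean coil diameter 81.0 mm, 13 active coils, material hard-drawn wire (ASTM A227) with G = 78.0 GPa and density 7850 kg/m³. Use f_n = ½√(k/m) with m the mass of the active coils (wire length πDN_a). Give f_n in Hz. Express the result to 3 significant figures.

37.0 Hz

k = Gd⁴/(8D³N_a) = (78.0×10³)(8.9⁴)/(8·81.0³·13) = 8.8545 N/mm = 8854.5 N/m
Wire length L = πDN_a = π·81.0·13 = 3308.1 mm
m = ρ·(πd²/4)·L = 7850 × 62.211×10⁻⁶ m² × 3.3081 m = 1.6155 kg
f_n = ½√(k/m) = 0.5·√(8854.5/1.6155) = 0.5·√(5480.9) = 37.016 Hz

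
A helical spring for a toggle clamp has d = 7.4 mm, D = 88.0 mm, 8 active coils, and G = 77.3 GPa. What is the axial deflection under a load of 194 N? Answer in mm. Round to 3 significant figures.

k = Gd⁴/(8D³N_a) = (77.3×10³)(7.4⁴)/(8·88.0³·8) = 5.3147 N/mm
δ = F/k = 194 / 5.3147 = 36.503 mm

36.5 mm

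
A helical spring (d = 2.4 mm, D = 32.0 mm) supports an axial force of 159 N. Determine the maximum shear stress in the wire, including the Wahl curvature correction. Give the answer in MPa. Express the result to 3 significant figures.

1040 MPa

Spring index C = D/d = 32.0/2.4 = 13.3333
K_W = (4C−1)/(4C−4) + 0.615/C = 52.333/49.333 + 0.0461 = 1.1069
τ₀ = 8FD/(πd³) = 8·159·32.0/(π·2.4³) = 40704/43.429 = 937.25 MPa
τ_max = K·τ₀ = 1.1069 × 937.25 = 1037.5 MPa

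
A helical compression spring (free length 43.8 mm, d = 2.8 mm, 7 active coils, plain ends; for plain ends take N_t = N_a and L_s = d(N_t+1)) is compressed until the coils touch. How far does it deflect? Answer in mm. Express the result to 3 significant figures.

21.4 mm

N_t = 7; L_s = 2.8·8 = 22.4 mm
δ_solid = L₀ − L_s = 43.8 − 22.4 = 21.4 mm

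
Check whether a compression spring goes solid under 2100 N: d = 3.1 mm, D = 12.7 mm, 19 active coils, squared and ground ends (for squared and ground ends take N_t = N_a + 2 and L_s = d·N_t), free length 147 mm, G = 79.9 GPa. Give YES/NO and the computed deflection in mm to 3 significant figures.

k = Gd⁴/(8D³N_a) = (79.9×10³)(3.1⁴)/(8·12.7³·19) = 23.699 N/mm
N_t = 21; L_s = 3.1·21 = 65.1 mm; δ_solid = L₀ − L_s = 147 − 65.1 = 81.9 mm
δ = F/k = 2100/23.699 = 88.61 mm
δ ≥ δ_solid → spring goes solid

YES, δ = 88.6 mm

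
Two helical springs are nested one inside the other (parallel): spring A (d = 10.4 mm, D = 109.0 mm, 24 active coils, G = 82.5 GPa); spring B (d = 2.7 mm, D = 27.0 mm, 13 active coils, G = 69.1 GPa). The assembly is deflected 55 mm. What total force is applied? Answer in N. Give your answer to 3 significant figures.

312 N

k_A = Gd⁴/(8D³N_a) = (82.5×10³)(10.4⁴)/(8·109.0³·24) = 3.8816 N/mm
k_B = Gd⁴/(8D³N_a) = (69.1×10³)(2.7⁴)/(8·27.0³·13) = 1.7939 N/mm
Parallel: k_eq = 3.8816 + 1.7939 = 5.6755 N/mm
F = k_eq·δ = 5.6755·55 = 312.15 N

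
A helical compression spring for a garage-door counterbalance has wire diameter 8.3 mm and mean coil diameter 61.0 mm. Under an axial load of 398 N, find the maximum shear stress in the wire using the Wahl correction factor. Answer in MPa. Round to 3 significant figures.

130 MPa

Spring index C = D/d = 61.0/8.3 = 7.3494
K_W = (4C−1)/(4C−4) + 0.615/C = 28.398/25.398 + 0.0837 = 1.2018
τ₀ = 8FD/(πd³) = 8·398·61.0/(π·8.3³) = 194224/1796.3 = 108.12 MPa
τ_max = K·τ₀ = 1.2018 × 108.12 = 129.94 MPa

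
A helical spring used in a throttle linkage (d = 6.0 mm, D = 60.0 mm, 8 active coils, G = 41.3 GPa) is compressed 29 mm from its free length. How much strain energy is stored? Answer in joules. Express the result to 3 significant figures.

1.63 J

k = Gd⁴/(8D³N_a) = (41.3×10³)(6.0⁴)/(8·60.0³·8) = 3.8719 N/mm
U = ½kδ² = 0.5 × 3.8719 × 29² = 1628.1 N·mm = 1.6281 J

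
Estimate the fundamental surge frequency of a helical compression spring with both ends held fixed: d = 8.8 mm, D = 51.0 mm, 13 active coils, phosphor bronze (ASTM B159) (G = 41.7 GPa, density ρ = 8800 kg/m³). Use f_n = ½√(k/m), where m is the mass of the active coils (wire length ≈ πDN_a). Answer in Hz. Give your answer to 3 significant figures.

63.8 Hz

k = Gd⁴/(8D³N_a) = (41.7×10³)(8.8⁴)/(8·51.0³·13) = 18.127 N/mm = 18127 N/m
Wire length L = πDN_a = π·51.0·13 = 2082.9 mm
m = ρ·(πd²/4)·L = 8800 × 60.821×10⁻⁶ m² × 2.0829 m = 1.1148 kg
f_n = ½√(k/m) = 0.5·√(18127/1.1148) = 0.5·√(16260) = 63.757 Hz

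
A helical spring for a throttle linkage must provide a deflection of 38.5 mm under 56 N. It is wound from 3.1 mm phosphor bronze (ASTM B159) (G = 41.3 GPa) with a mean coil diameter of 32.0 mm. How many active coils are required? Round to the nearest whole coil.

10

Required rate k = F/δ = 56/38.5 = 1.4545 N/mm
N_a = Gd⁴/(8D³k) = (41.3×10³ × 3.1⁴)/(8 × 32.0³ × 1.4545)
    = 3.81414e+06 / 381300 = 10 → 10 coils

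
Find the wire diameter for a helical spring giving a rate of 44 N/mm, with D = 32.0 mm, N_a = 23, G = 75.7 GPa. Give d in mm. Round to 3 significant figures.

d = (8D³N_a·k / G)^(1/4) = (8·32.0³·23·44 / (75.7×10³))^0.25
  = (3504.5)^0.25 = 7.6941 mm

7.69 mm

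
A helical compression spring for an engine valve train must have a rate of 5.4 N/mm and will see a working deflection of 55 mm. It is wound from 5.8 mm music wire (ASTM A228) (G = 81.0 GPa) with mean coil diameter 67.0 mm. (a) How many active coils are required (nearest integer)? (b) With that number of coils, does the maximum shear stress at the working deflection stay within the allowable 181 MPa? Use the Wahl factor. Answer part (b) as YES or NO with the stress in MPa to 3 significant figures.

(a) 7 coils; (b) NO, τ_max = 294 MPa

N_a = Gd⁴/(8D³k) = (81.0×10³)(5.8⁴)/(8·67.0³·5.4) = 7.055 → N_a = 7
Actual rate k = Gd⁴/(8D³·7) = 5.4423 N/mm
Working load F = kδ = 5.4423·55 = 299.33 N
C = 67.0/5.8 = 11.5517; K_W = (4C−1)/(4C−4)+0.615/C = 1.1243
τ_max = K_W·8FD/(πd³) = 1.1243·261.74 = 294.28 MPa
τ_max > 181 MPa → exceeds allowable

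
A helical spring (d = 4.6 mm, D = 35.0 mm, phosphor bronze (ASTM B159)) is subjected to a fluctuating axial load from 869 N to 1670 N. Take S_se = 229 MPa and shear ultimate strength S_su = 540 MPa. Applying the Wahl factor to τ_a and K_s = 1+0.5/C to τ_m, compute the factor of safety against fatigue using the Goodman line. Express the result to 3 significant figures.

0.238

C = D/d = 35.0/4.6 = 7.6087; K_W = (4C−1)/(4C−4)+0.615/C = 1.1943; K_s = 1+0.5/C = 1.0657
F_a = (F_max−F_min)/2 = 400.5 N; F_m = (F_max+F_min)/2 = 1269.5 N
τ_a = K_W·8F_aD/(πd³) = 1.1943 × 366.72 = 437.98 MPa
τ_m = K_s·8F_mD/(πd³) = 1.0657 × 1162.4 = 1238.8 MPa
Goodman: 1/n_f = τ_a/S_se + τ_m/S_su = 437.98/229 + 1238.8/540 = 1.91258 + 2.29411 = 4.2067
n_f = 1/4.2067 = 0.2377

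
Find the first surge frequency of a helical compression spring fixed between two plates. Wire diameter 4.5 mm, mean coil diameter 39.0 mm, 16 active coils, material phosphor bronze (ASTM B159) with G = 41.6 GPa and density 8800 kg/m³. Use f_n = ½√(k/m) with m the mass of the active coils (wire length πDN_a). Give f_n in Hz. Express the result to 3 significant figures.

k = Gd⁴/(8D³N_a) = (41.6×10³)(4.5⁴)/(8·39.0³·16) = 2.2467 N/mm = 2246.7 N/m
Wire length L = πDN_a = π·39.0·16 = 1960.4 mm
m = ρ·(πd²/4)·L = 8800 × 15.904×10⁻⁶ m² × 1.9604 m = 0.27437 kg
f_n = ½√(k/m) = 0.5·√(2246.7/0.27437) = 0.5·√(8188.6) = 45.245 Hz

45.2 Hz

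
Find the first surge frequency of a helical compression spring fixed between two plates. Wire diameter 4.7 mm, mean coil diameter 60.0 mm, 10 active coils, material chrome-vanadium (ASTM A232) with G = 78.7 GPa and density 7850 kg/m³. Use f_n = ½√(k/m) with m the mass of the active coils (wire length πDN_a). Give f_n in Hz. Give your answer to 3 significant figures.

46.5 Hz

k = Gd⁴/(8D³N_a) = (78.7×10³)(4.7⁴)/(8·60.0³·10) = 2.2224 N/mm = 2222.4 N/m
Wire length L = πDN_a = π·60.0·10 = 1885 mm
m = ρ·(πd²/4)·L = 7850 × 17.349×10⁻⁶ m² × 1.885 m = 0.25672 kg
f_n = ½√(k/m) = 0.5·√(2222.4/0.25672) = 0.5·√(8657) = 46.521 Hz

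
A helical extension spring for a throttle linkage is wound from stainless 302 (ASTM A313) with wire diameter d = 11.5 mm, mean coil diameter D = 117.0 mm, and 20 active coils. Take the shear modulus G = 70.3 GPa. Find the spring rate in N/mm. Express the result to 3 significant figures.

k = Gd⁴/(8D³N_a) = (70.3×10³ × 11.5⁴) / (8 × 117.0³ × 20)
  = 1.22955e+09 / 2.56258e+08 = 4.7981 N/mm

4.80 N/mm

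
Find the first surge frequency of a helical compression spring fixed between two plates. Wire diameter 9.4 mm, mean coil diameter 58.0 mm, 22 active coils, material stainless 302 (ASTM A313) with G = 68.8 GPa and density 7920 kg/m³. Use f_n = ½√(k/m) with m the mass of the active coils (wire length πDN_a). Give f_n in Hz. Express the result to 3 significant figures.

k = Gd⁴/(8D³N_a) = (68.8×10³)(9.4⁴)/(8·58.0³·22) = 15.642 N/mm = 15642 N/m
Wire length L = πDN_a = π·58.0·22 = 4008.7 mm
m = ρ·(πd²/4)·L = 7920 × 69.398×10⁻⁶ m² × 4.0087 m = 2.2033 kg
f_n = ½√(k/m) = 0.5·√(15642/2.2033) = 0.5·√(7099.6) = 42.129 Hz

42.1 Hz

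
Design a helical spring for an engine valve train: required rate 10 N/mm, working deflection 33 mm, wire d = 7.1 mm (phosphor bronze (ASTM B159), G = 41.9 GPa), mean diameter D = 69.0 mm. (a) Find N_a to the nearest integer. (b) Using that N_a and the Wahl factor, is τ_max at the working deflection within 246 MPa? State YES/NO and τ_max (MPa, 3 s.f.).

(a) 4 coils; (b) YES, τ_max = 189 MPa

N_a = Gd⁴/(8D³k) = (41.9×10³)(7.1⁴)/(8·69.0³·10) = 4.051 → N_a = 4
Actual rate k = Gd⁴/(8D³·4) = 10.129 N/mm
Working load F = kδ = 10.129·33 = 334.24 N
C = 69.0/7.1 = 9.7183; K_W = (4C−1)/(4C−4)+0.615/C = 1.1493
τ_max = K_W·8FD/(πd³) = 1.1493·164.09 = 188.59 MPa
τ_max ≤ 246 MPa → acceptable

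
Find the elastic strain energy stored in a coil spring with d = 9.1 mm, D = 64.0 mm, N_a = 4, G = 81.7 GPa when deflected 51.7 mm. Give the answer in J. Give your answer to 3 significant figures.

89.3 J

k = Gd⁴/(8D³N_a) = (81.7×10³)(9.1⁴)/(8·64.0³·4) = 66.788 N/mm
U = ½kδ² = 0.5 × 66.788 × 51.7² = 89258 N·mm = 89.258 J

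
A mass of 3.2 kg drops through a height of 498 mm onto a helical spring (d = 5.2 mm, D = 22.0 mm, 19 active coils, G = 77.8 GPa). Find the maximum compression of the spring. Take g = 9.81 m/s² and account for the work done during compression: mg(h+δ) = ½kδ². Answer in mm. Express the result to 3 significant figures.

k = Gd⁴/(8D³N_a) = (77.8×10³)(5.2⁴)/(8·22.0³·19) = 35.146 N/mm
W = mg = 3.2 × 9.81 = 31.392 N
½kδ² − Wδ − Wh = 0 → δ = (W + √(W² + 2kWh))/k
δ = (31.392 + √(985.46 + 1.0989e+06))/35.146 = (31.392 + 1048.8)/35.146 = 30.733 mm

30.7 mm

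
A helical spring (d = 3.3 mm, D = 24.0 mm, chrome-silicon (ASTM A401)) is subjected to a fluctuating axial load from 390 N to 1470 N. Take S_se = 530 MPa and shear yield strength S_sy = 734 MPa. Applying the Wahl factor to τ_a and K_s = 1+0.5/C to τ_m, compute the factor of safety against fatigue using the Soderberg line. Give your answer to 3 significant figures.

0.228

C = D/d = 24.0/3.3 = 7.2727; K_W = (4C−1)/(4C−4)+0.615/C = 1.2041; K_s = 1+0.5/C = 1.0688
F_a = (F_max−F_min)/2 = 540 N; F_m = (F_max+F_min)/2 = 930 N
τ_a = K_W·8F_aD/(πd³) = 1.2041 × 918.34 = 1105.8 MPa
τ_m = K_s·8F_mD/(πd³) = 1.0688 × 1581.6 = 1690.3 MPa
Soderberg: 1/n_f = τ_a/S_se + τ_m/S_sy = 1105.8/530 + 1690.3/734 = 2.08641 + 2.30289 = 4.3893
n_f = 1/4.3893 = 0.2278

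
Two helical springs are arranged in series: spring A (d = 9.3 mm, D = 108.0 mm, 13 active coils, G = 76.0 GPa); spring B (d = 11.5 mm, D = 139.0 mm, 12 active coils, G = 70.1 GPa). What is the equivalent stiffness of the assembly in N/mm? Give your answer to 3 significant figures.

k_A = Gd⁴/(8D³N_a) = (76.0×10³)(9.3⁴)/(8·108.0³·13) = 4.3395 N/mm
k_B = Gd⁴/(8D³N_a) = (70.1×10³)(11.5⁴)/(8·139.0³·12) = 4.7555 N/mm
Series: 1/k_eq = 1/4.3395 + 1/4.7555 = 0.44072; k_eq = 2.269 N/mm

2.27 N/mm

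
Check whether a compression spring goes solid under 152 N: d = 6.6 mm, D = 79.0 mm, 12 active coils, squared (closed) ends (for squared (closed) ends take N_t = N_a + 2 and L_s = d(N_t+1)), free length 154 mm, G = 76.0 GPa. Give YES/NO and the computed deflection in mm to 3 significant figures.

NO, δ = 49.9 mm

k = Gd⁴/(8D³N_a) = (76.0×10³)(6.6⁴)/(8·79.0³·12) = 3.0468 N/mm
N_t = 14; L_s = 6.6·15 = 99 mm; δ_solid = L₀ − L_s = 154 − 99 = 55 mm
δ = F/k = 152/3.0468 = 49.889 mm
δ < δ_solid → spring does not go solid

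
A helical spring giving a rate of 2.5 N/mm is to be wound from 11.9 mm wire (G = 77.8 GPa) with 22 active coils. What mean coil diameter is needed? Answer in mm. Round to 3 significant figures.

152 mm

D = (Gd⁴/(8N_a·k))^(1/3) = (77.8×10³·11.9⁴/(8·22·2.5))^(1/3)
  = (3.5458e+06)^(1/3) = 152.4889 mm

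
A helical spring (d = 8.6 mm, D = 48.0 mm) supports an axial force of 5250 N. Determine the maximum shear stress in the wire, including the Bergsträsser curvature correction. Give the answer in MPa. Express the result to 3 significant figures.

1270 MPa

Spring index C = D/d = 48.0/8.6 = 5.5814
K_B = (4C+2)/(4C−3) = 24.326/19.326 = 1.2587
τ₀ = 8FD/(πd³) = 8·5250·48.0/(π·8.6³) = 2.016e+06/1998.2 = 1008.9 MPa
τ_max = K·τ₀ = 1.2587 × 1008.9 = 1269.9 MPa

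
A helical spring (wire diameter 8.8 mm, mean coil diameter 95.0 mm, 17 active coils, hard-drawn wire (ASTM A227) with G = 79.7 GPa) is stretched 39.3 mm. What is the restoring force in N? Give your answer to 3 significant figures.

k = Gd⁴/(8D³N_a) = (79.7×10³)(8.8⁴)/(8·95.0³·17) = 4.099 N/mm
F = k·δ = 4.099 × 39.3 = 161.09 N

161 N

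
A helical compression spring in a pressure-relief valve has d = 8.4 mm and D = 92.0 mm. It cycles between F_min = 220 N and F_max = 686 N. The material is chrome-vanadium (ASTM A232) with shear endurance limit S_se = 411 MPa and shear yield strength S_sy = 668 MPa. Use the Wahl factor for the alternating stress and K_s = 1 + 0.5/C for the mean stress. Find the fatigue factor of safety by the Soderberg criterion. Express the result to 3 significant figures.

1.87

C = D/d = 92.0/8.4 = 10.9524; K_W = (4C−1)/(4C−4)+0.615/C = 1.1315; K_s = 1+0.5/C = 1.0457
F_a = (F_max−F_min)/2 = 233 N; F_m = (F_max+F_min)/2 = 453 N
τ_a = K_W·8F_aD/(πd³) = 1.1315 × 92.097 = 104.21 MPa
τ_m = K_s·8F_mD/(πd³) = 1.0457 × 179.06 = 187.23 MPa
Soderberg: 1/n_f = τ_a/S_se + τ_m/S_sy = 104.21/411 + 187.23/668 = 0.25355 + 0.28028 = 0.53383
n_f = 1/0.53383 = 1.873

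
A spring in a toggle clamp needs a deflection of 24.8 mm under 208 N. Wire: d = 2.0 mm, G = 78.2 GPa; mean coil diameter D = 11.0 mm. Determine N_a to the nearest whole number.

Required rate k = F/δ = 208/24.8 = 8.3871 N/mm
N_a = Gd⁴/(8D³k) = (78.2×10³ × 2.0⁴)/(8 × 11.0³ × 8.3871)
    = 1.2512e+06 / 89305.8 = 14.01 → 14 coils

14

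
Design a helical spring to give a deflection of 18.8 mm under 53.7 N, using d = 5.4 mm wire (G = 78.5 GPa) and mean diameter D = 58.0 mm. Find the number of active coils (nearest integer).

Required rate k = F/δ = 53.7/18.8 = 2.8564 N/mm
N_a = Gd⁴/(8D³k) = (78.5×10³ × 5.4⁴)/(8 × 58.0³ × 2.8564)
    = 6.6749e+07 / 4.45852e+06 = 14.97 → 15 coils

15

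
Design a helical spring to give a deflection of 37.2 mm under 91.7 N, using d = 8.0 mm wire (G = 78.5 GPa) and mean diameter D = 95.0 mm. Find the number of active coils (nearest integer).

19

Required rate k = F/δ = 91.7/37.2 = 2.4651 N/mm
N_a = Gd⁴/(8D³k) = (78.5×10³ × 8.0⁴)/(8 × 95.0³ × 2.4651)
    = 3.21536e+08 / 1.69078e+07 = 19.02 → 19 coils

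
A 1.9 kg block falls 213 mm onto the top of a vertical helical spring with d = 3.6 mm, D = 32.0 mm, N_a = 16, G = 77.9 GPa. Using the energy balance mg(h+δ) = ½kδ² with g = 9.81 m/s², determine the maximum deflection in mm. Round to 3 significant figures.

56.8 mm

k = Gd⁴/(8D³N_a) = (77.9×10³)(3.6⁴)/(8·32.0³·16) = 3.1195 N/mm
W = mg = 1.9 × 9.81 = 18.639 N
½kδ² − Wδ − Wh = 0 → δ = (W + √(W² + 2kWh))/k
δ = (18.639 + √(347.41 + 24769.6))/3.1195 = (18.639 + 158.48)/3.1195 = 56.779 mm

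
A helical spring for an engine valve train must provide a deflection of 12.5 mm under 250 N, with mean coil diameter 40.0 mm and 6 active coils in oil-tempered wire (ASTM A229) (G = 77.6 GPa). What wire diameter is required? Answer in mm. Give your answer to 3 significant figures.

5.30 mm

Required rate k = F/δ = 250/12.5 = 20 N/mm
d = (8D³N_a·k / G)^(1/4) = (8·40.0³·6·20 / (77.6×10³))^0.25
  = (791.75)^0.25 = 5.3045 mm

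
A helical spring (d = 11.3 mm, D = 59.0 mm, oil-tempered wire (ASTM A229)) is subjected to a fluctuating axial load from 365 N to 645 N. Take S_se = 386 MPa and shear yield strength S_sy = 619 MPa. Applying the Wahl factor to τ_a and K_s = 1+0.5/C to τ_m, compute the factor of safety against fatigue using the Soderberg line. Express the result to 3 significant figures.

7.04

C = D/d = 59.0/11.3 = 5.2212; K_W = (4C−1)/(4C−4)+0.615/C = 1.2955; K_s = 1+0.5/C = 1.0958
F_a = (F_max−F_min)/2 = 140 N; F_m = (F_max+F_min)/2 = 505 N
τ_a = K_W·8F_aD/(πd³) = 1.2955 × 14.578 = 18.885 MPa
τ_m = K_s·8F_mD/(πd³) = 1.0958 × 52.583 = 57.619 MPa
Soderberg: 1/n_f = τ_a/S_se + τ_m/S_sy = 18.885/386 + 57.619/619 = 0.04892 + 0.09308 = 0.14201
n_f = 1/0.14201 = 7.042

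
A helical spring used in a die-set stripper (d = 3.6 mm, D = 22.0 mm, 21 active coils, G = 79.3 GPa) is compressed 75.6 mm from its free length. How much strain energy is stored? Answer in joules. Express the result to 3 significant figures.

21.3 J

k = Gd⁴/(8D³N_a) = (79.3×10³)(3.6⁴)/(8·22.0³·21) = 7.4457 N/mm
U = ½kδ² = 0.5 × 7.4457 × 75.6² = 21277 N·mm = 21.277 J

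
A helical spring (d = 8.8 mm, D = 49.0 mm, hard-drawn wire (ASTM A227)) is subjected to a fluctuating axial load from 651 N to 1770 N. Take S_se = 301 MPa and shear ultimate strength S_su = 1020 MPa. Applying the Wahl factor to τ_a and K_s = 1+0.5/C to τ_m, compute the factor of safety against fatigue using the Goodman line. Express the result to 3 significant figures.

1.49

C = D/d = 49.0/8.8 = 5.5682; K_W = (4C−1)/(4C−4)+0.615/C = 1.2746; K_s = 1+0.5/C = 1.0898
F_a = (F_max−F_min)/2 = 559.5 N; F_m = (F_max+F_min)/2 = 1210.5 N
τ_a = K_W·8F_aD/(πd³) = 1.2746 × 102.44 = 130.58 MPa
τ_m = K_s·8F_mD/(πd³) = 1.0898 × 221.64 = 241.55 MPa
Goodman: 1/n_f = τ_a/S_se + τ_m/S_su = 130.58/301 + 241.55/1020 = 0.43382 + 0.23681 = 0.67062
n_f = 1/0.67062 = 1.491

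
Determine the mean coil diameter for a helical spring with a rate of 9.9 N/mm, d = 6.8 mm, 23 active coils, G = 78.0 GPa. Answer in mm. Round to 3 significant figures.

D = (Gd⁴/(8N_a·k))^(1/3) = (78.0×10³·6.8⁴/(8·23·9.9))^(1/3)
  = (91554)^(1/3) = 45.0705 mm

45.1 mm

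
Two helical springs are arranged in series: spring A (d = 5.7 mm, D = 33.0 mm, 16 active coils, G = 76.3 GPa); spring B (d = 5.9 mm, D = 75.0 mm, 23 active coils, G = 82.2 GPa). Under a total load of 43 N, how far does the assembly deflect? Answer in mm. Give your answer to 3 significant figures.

k_A = Gd⁴/(8D³N_a) = (76.3×10³)(5.7⁴)/(8·33.0³·16) = 17.509 N/mm
k_B = Gd⁴/(8D³N_a) = (82.2×10³)(5.9⁴)/(8·75.0³·23) = 1.2832 N/mm
Series: 1/k_eq = 1/17.509 + 1/1.2832 = 0.83644; k_eq = 1.1955 N/mm
δ = F/k_eq = 43/1.1955 = 35.967 mm

36.0 mm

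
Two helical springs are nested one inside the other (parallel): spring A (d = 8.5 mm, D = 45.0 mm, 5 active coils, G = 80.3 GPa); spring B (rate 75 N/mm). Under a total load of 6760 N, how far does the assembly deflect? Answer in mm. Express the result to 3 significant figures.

k_A = Gd⁴/(8D³N_a) = (80.3×10³)(8.5⁴)/(8·45.0³·5) = 115 N/mm
Parallel: k_eq = 115 + 75 = 190 N/mm
δ = F/k_eq = 6760/190 = 35.579 mm

35.6 mm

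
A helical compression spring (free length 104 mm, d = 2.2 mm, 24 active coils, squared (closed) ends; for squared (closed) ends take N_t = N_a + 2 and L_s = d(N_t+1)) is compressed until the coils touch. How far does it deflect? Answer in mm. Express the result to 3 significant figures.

44.6 mm

N_t = 26; L_s = 2.2·27 = 59.4 mm
δ_solid = L₀ − L_s = 104 − 59.4 = 44.6 mm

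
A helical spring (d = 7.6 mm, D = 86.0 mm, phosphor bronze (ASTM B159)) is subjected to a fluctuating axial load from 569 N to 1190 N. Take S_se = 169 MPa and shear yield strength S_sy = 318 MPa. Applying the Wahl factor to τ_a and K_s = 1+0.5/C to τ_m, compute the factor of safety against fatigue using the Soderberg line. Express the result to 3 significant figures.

C = D/d = 86.0/7.6 = 11.3158; K_W = (4C−1)/(4C−4)+0.615/C = 1.1271; K_s = 1+0.5/C = 1.0442
F_a = (F_max−F_min)/2 = 310.5 N; F_m = (F_max+F_min)/2 = 879.5 N
τ_a = K_W·8F_aD/(πd³) = 1.1271 × 154.9 = 174.58 MPa
τ_m = K_s·8F_mD/(πd³) = 1.0442 × 438.77 = 458.15 MPa
Soderberg: 1/n_f = τ_a/S_se + τ_m/S_sy = 174.58/169 + 458.15/318 = 1.03304 + 1.44074 = 2.4738
n_f = 1/2.4738 = 0.4042

0.404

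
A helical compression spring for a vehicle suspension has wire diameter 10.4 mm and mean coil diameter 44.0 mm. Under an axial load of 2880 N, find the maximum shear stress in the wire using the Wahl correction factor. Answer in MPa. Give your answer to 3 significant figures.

395 MPa

Spring index C = D/d = 44.0/10.4 = 4.2308
K_W = (4C−1)/(4C−4) + 0.615/C = 15.923/12.923 + 0.1454 = 1.3775
τ₀ = 8FD/(πd³) = 8·2880·44.0/(π·10.4³) = 1.01376e+06/3533.9 = 286.87 MPa
τ_max = K·τ₀ = 1.3775 × 286.87 = 395.17 MPa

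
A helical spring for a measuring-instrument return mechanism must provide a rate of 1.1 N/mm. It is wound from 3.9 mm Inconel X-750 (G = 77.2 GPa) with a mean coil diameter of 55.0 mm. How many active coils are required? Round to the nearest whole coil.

12

N_a = Gd⁴/(8D³k) = (77.2×10³ × 3.9⁴)/(8 × 55.0³ × 1.1)
    = 1.78598e+07 / 1.4641e+06 = 12.2 → 12 coils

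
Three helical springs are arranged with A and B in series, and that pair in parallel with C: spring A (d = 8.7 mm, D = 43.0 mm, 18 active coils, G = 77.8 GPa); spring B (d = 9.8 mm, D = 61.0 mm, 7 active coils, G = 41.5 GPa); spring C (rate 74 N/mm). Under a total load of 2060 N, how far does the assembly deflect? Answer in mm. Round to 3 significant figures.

22.6 mm

k_A = Gd⁴/(8D³N_a) = (77.8×10³)(8.7⁴)/(8·43.0³·18) = 38.93 N/mm
k_B = Gd⁴/(8D³N_a) = (41.5×10³)(9.8⁴)/(8·61.0³·7) = 30.114 N/mm
Springs A,B series: k_AB = 1/(1/38.93+1/30.114) = 16.98 N/mm; parallel with C: k_eq = 16.98+74 = 90.98 N/mm
δ = F/k_eq = 2060/90.98 = 22.642 mm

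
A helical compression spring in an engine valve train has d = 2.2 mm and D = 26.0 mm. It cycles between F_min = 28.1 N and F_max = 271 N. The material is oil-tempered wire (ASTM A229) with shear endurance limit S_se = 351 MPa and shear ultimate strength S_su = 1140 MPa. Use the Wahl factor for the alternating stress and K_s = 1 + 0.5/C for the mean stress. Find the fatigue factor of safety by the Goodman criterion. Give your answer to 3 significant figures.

0.306

C = D/d = 26.0/2.2 = 11.8182; K_W = (4C−1)/(4C−4)+0.615/C = 1.1214; K_s = 1+0.5/C = 1.0423
F_a = (F_max−F_min)/2 = 121.45 N; F_m = (F_max+F_min)/2 = 149.55 N
τ_a = K_W·8F_aD/(πd³) = 1.1214 × 755.17 = 846.82 MPa
τ_m = K_s·8F_mD/(πd³) = 1.0423 × 929.89 = 969.23 MPa
Goodman: 1/n_f = τ_a/S_se + τ_m/S_su = 846.82/351 + 969.23/1140 = 2.41259 + 0.85020 = 3.2628
n_f = 1/3.2628 = 0.3065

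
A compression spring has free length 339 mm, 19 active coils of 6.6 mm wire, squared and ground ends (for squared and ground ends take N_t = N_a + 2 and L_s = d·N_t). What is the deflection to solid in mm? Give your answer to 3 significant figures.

N_t = 21; L_s = 6.6·21 = 138.6 mm
δ_solid = L₀ − L_s = 339 − 138.6 = 200.4 mm

200 mm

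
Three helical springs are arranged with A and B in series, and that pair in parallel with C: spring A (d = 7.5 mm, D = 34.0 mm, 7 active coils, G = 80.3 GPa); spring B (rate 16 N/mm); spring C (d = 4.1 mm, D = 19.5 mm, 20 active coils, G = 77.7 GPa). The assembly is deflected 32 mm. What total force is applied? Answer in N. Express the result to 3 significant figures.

k_A = Gd⁴/(8D³N_a) = (80.3×10³)(7.5⁴)/(8·34.0³·7) = 115.43 N/mm
k_C = Gd⁴/(8D³N_a) = (77.7×10³)(4.1⁴)/(8·19.5³·20) = 18.507 N/mm
Springs A,B series: k_AB = 1/(1/115.43+1/16) = 14.052 N/mm; parallel with C: k_eq = 14.052+18.507 = 32.559 N/mm
F = k_eq·δ = 32.559·32 = 1041.9 N

1040 N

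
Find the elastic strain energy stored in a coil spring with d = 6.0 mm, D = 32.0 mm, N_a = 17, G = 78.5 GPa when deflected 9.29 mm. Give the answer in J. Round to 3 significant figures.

0.985 J

k = Gd⁴/(8D³N_a) = (78.5×10³)(6.0⁴)/(8·32.0³·17) = 22.829 N/mm
U = ½kδ² = 0.5 × 22.829 × 9.29² = 985.12 N·mm = 0.98512 J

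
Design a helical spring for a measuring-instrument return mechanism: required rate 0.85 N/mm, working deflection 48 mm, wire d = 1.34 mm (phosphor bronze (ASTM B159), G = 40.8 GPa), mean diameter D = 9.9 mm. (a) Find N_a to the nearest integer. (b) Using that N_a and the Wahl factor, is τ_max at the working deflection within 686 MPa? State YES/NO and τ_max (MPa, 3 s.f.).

N_a = Gd⁴/(8D³k) = (40.8×10³)(1.34⁴)/(8·9.9³·0.85) = 19.94 → N_a = 20
Actual rate k = Gd⁴/(8D³·20) = 0.84733 N/mm
Working load F = kδ = 0.84733·48 = 40.672 N
C = 9.9/1.34 = 7.3881; K_W = (4C−1)/(4C−4)+0.615/C = 1.2006
τ_max = K_W·8FD/(πd³) = 1.2006·426.14 = 511.65 MPa
τ_max ≤ 686 MPa → acceptable

(a) 20 coils; (b) YES, τ_max = 512 MPa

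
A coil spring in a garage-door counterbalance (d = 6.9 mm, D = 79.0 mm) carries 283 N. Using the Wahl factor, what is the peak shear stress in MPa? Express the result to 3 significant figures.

195 MPa

Spring index C = D/d = 79.0/6.9 = 11.4493
K_W = (4C−1)/(4C−4) + 0.615/C = 44.797/41.797 + 0.0537 = 1.1255
τ₀ = 8FD/(πd³) = 8·283·79.0/(π·6.9³) = 178856/1032 = 173.3 MPa
τ_max = K·τ₀ = 1.1255 × 173.3 = 195.05 MPa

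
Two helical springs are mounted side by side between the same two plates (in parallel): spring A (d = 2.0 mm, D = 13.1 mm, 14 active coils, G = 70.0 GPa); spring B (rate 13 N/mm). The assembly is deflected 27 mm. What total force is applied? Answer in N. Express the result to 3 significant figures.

k_A = Gd⁴/(8D³N_a) = (70.0×10³)(2.0⁴)/(8·13.1³·14) = 4.4482 N/mm
Parallel: k_eq = 4.4482 + 13 = 17.448 N/mm
F = k_eq·δ = 17.448·27 = 471.1 N

471 N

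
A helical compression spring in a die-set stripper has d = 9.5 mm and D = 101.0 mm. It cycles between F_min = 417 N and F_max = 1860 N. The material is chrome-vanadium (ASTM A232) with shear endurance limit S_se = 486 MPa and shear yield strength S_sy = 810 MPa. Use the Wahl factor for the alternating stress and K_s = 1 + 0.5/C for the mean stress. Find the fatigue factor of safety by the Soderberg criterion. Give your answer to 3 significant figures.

C = D/d = 101.0/9.5 = 10.6316; K_W = (4C−1)/(4C−4)+0.615/C = 1.1357; K_s = 1+0.5/C = 1.0470
F_a = (F_max−F_min)/2 = 721.5 N; F_m = (F_max+F_min)/2 = 1138.5 N
τ_a = K_W·8F_aD/(πd³) = 1.1357 × 216.43 = 245.81 MPa
τ_m = K_s·8F_mD/(πd³) = 1.0470 × 341.53 = 357.59 MPa
Soderberg: 1/n_f = τ_a/S_se + τ_m/S_sy = 245.81/486 + 357.59/810 = 0.50578 + 0.44147 = 0.94724
n_f = 1/0.94724 = 1.056

1.06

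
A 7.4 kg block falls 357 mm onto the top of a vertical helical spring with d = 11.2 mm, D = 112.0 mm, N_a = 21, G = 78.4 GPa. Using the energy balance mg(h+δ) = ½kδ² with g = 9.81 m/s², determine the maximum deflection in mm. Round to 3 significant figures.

k = Gd⁴/(8D³N_a) = (78.4×10³)(11.2⁴)/(8·112.0³·21) = 5.2267 N/mm
W = mg = 7.4 × 9.81 = 72.594 N
½kδ² − Wδ − Wh = 0 → δ = (W + √(W² + 2kWh))/k
δ = (72.594 + √(5269.9 + 270909))/5.2267 = (72.594 + 525.53)/5.2267 = 114.44 mm

114 mm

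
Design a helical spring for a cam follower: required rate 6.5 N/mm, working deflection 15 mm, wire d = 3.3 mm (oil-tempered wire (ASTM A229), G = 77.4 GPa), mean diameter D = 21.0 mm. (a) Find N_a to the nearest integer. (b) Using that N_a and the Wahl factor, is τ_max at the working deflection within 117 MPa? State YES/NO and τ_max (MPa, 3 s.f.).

N_a = Gd⁴/(8D³k) = (77.4×10³)(3.3⁴)/(8·21.0³·6.5) = 19.06 → N_a = 19
Actual rate k = Gd⁴/(8D³·19) = 6.5207 N/mm
Working load F = kδ = 6.5207·15 = 97.811 N
C = 21.0/3.3 = 6.3636; K_W = (4C−1)/(4C−4)+0.615/C = 1.2365
τ_max = K_W·8FD/(πd³) = 1.2365·145.55 = 179.97 MPa
τ_max > 117 MPa → exceeds allowable

(a) 19 coils; (b) NO, τ_max = 180 MPa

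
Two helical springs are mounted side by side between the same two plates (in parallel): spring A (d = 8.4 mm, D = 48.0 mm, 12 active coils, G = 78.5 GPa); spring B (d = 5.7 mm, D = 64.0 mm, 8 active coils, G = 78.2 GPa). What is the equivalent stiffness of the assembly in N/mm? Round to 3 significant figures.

41.7 N/mm

k_A = Gd⁴/(8D³N_a) = (78.5×10³)(8.4⁴)/(8·48.0³·12) = 36.812 N/mm
k_B = Gd⁴/(8D³N_a) = (78.2×10³)(5.7⁴)/(8·64.0³·8) = 4.9202 N/mm
Parallel: k_eq = 36.812 + 4.9202 = 41.732 N/mm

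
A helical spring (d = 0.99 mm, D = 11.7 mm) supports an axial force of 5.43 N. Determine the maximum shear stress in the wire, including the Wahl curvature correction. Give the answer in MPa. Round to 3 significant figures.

187 MPa

Spring index C = D/d = 11.7/0.99 = 11.8182
K_W = (4C−1)/(4C−4) + 0.615/C = 46.273/43.273 + 0.0520 = 1.1214
τ₀ = 8FD/(πd³) = 8·5.43·11.7/(π·0.99³) = 508.248/3.0483 = 166.73 MPa
τ_max = K·τ₀ = 1.1214 × 166.73 = 186.97 MPa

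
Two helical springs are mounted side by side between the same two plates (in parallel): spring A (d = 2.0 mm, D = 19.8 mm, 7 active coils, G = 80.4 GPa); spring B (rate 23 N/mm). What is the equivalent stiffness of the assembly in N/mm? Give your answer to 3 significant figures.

k_A = Gd⁴/(8D³N_a) = (80.4×10³)(2.0⁴)/(8·19.8³·7) = 2.9593 N/mm
Parallel: k_eq = 2.9593 + 23 = 25.959 N/mm

26.0 N/mm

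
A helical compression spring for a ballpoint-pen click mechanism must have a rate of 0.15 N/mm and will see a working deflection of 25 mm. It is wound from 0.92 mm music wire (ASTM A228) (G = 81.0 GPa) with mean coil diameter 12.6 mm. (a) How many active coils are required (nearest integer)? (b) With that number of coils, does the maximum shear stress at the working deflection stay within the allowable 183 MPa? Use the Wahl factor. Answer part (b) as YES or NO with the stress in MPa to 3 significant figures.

(a) 24 coils; (b) YES, τ_max = 172 MPa

N_a = Gd⁴/(8D³k) = (81.0×10³)(0.92⁴)/(8·12.6³·0.15) = 24.17 → N_a = 24
Actual rate k = Gd⁴/(8D³·24) = 0.15109 N/mm
Working load F = kδ = 0.15109·25 = 3.7771 N
C = 12.6/0.92 = 13.6957; K_W = (4C−1)/(4C−4)+0.615/C = 1.1040
τ_max = K_W·8FD/(πd³) = 1.1040·155.64 = 171.82 MPa
τ_max ≤ 183 MPa → acceptable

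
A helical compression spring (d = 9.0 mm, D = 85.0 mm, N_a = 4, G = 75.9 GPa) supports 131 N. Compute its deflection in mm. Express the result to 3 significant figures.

5.17 mm

k = Gd⁴/(8D³N_a) = (75.9×10³)(9.0⁴)/(8·85.0³·4) = 25.34 N/mm
δ = F/k = 131 / 25.34 = 5.1697 mm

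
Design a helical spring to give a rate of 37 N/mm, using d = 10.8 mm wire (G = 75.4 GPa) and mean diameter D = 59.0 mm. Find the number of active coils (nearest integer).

17

N_a = Gd⁴/(8D³k) = (75.4×10³ × 10.8⁴)/(8 × 59.0³ × 37)
    = 1.02581e+09 / 6.07922e+07 = 16.87 → 17 coils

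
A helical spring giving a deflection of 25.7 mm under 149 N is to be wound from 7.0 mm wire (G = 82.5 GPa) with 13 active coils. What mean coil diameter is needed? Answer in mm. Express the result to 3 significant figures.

Required rate k = F/δ = 149/25.7 = 5.7977 N/mm
D = (Gd⁴/(8N_a·k))^(1/3) = (82.5×10³·7.0⁴/(8·13·5.7977))^(1/3)
  = (328518)^(1/3) = 69.0007 mm

69.0 mm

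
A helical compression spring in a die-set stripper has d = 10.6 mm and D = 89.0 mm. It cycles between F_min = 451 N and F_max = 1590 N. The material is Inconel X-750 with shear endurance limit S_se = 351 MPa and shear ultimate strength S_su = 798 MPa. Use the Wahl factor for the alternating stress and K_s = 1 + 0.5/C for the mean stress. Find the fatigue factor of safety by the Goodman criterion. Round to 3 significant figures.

1.61

C = D/d = 89.0/10.6 = 8.3962; K_W = (4C−1)/(4C−4)+0.615/C = 1.1747; K_s = 1+0.5/C = 1.0596
F_a = (F_max−F_min)/2 = 569.5 N; F_m = (F_max+F_min)/2 = 1020.5 N
τ_a = K_W·8F_aD/(πd³) = 1.1747 × 108.37 = 127.3 MPa
τ_m = K_s·8F_mD/(πd³) = 1.0596 × 194.19 = 205.75 MPa
Goodman: 1/n_f = τ_a/S_se + τ_m/S_su = 127.3/351 + 205.75/798 = 0.36267 + 0.25784 = 0.6205
n_f = 1/0.6205 = 1.612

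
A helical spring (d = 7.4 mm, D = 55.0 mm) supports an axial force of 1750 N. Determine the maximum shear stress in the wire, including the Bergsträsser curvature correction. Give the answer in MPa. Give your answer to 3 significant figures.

Spring index C = D/d = 55.0/7.4 = 7.4324
K_B = (4C+2)/(4C−3) = 31.730/26.730 = 1.1871
τ₀ = 8FD/(πd³) = 8·1750·55.0/(π·7.4³) = 770000/1273 = 604.85 MPa
τ_max = K·τ₀ = 1.1871 × 604.85 = 717.99 MPa

718 MPa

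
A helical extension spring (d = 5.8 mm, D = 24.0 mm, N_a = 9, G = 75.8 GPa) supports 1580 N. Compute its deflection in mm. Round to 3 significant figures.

k = Gd⁴/(8D³N_a) = (75.8×10³)(5.8⁴)/(8·24.0³·9) = 86.182 N/mm
δ = F/k = 1580 / 86.182 = 18.333 mm

18.3 mm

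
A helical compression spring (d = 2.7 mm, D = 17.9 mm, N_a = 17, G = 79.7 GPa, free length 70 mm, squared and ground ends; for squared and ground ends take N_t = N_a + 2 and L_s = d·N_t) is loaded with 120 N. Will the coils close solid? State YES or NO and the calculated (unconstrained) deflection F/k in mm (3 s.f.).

YES, δ = 22.1 mm

k = Gd⁴/(8D³N_a) = (79.7×10³)(2.7⁴)/(8·17.9³·17) = 5.4302 N/mm
N_t = 19; L_s = 2.7·19 = 51.3 mm; δ_solid = L₀ − L_s = 70 − 51.3 = 18.7 mm
δ = F/k = 120/5.4302 = 22.099 mm
δ ≥ δ_solid → spring goes solid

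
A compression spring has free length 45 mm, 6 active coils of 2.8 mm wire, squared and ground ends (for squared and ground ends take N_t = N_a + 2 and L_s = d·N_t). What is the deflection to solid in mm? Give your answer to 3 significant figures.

22.6 mm

N_t = 8; L_s = 2.8·8 = 22.4 mm
δ_solid = L₀ − L_s = 45 − 22.4 = 22.6 mm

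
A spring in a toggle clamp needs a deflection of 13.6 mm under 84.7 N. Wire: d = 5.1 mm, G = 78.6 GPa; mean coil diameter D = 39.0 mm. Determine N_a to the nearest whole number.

Required rate k = F/δ = 84.7/13.6 = 6.2279 N/mm
N_a = Gd⁴/(8D³k) = (78.6×10³ × 5.1⁴)/(8 × 39.0³ × 6.2279)
    = 5.31745e+07 / 2.95548e+06 = 17.99 → 18 coils

18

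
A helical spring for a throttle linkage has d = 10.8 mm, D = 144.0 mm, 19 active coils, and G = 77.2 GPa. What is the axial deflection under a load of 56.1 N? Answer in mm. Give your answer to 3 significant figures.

24.2 mm

k = Gd⁴/(8D³N_a) = (77.2×10³)(10.8⁴)/(8·144.0³·19) = 2.3141 N/mm
δ = F/k = 56.1 / 2.3141 = 24.243 mm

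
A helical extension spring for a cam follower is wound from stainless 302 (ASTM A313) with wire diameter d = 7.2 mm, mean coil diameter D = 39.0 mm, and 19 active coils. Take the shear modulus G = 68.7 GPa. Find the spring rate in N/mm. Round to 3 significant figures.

20.5 N/mm

k = Gd⁴/(8D³N_a) = (68.7×10³ × 7.2⁴) / (8 × 39.0³ × 19)
  = 1.84623e+08 / 9.01649e+06 = 20.476 N/mm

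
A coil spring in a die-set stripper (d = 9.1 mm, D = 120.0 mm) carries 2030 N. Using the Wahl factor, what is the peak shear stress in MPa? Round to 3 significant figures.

912 MPa

Spring index C = D/d = 120.0/9.1 = 13.1868
K_W = (4C−1)/(4C−4) + 0.615/C = 51.747/48.747 + 0.0466 = 1.1082
τ₀ = 8FD/(πd³) = 8·2030·120.0/(π·9.1³) = 1.9488e+06/2367.4 = 823.18 MPa
τ_max = K·τ₀ = 1.1082 × 823.18 = 912.23 MPa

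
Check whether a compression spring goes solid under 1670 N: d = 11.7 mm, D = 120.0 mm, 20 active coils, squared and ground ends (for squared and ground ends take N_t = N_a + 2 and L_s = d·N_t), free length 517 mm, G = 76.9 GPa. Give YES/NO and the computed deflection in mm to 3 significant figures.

k = Gd⁴/(8D³N_a) = (76.9×10³)(11.7⁴)/(8·120.0³·20) = 5.212 N/mm
N_t = 22; L_s = 11.7·22 = 257.4 mm; δ_solid = L₀ − L_s = 517 − 257.4 = 259.6 mm
δ = F/k = 1670/5.212 = 320.41 mm
δ ≥ δ_solid → spring goes solid

YES, δ = 320 mm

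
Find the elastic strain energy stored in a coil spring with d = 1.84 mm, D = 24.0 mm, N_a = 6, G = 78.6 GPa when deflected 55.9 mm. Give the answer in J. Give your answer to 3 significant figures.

2.12 J

k = Gd⁴/(8D³N_a) = (78.6×10³)(1.84⁴)/(8·24.0³·6) = 1.3577 N/mm
U = ½kδ² = 0.5 × 1.3577 × 55.9² = 2121.4 N·mm = 2.1214 J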